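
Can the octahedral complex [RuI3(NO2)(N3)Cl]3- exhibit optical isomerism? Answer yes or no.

An octahedron has six vertices in three trans pairs; every non-trans pair is cis.
There are 4 geometric isomers: I mer (3 arrangements); I fac (chiral).
One of these lacks any improper symmetry element and so occurs as an enantiomeric pair, giving 4 + 1 = 5 stereoisomers in total.

yes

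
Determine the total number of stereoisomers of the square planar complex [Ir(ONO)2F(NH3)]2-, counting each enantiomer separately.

There are 2 geometric isomers: ONO cis; ONO trans.
Each arrangement has an internal mirror plane or centre of symmetry, so none is chiral.

2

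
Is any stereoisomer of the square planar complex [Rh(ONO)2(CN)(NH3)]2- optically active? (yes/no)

no

Systematic placement gives 2 geometric isomers: ONO cis; ONO trans.
Each arrangement has an internal mirror plane or centre of symmetry, so none is chiral.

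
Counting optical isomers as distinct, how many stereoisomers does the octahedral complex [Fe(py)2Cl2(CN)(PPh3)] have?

8

The six octahedral sites form three mutually perpendicular trans pairs.
Systematic placement gives 6 geometric isomers: py trans, Cl cis; py cis, Cl cis (3 arrangements, 2 chiral); py trans, Cl trans; py cis, Cl trans.
Of these, 2 lack any improper symmetry element and so occur as enantiomeric pairs, giving 6 + 2 = 8 stereoisomers in total.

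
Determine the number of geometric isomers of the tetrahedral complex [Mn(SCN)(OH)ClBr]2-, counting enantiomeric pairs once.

All four vertices of a tetrahedron are equivalent and mutually adjacent, so cis/trans isomerism cannot arise.
Only one geometric arrangement is possible; it has no improper symmetry element, so it exists as a pair of enantiomers (2 stereoisomers).

1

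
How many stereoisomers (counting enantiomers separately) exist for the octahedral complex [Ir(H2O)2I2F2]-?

6

The six octahedral sites form three mutually perpendicular trans pairs.
The distinct arrangements are (5 in all): H2O trans, I trans, F trans; H2O cis, I cis, F trans; H2O cis, I trans, F cis; H2O cis, I cis, F cis (chiral); H2O trans, I cis, F cis.
One of these lacks any improper symmetry element and so occurs as an enantiomeric pair, giving 5 + 1 = 6 stereoisomers in total.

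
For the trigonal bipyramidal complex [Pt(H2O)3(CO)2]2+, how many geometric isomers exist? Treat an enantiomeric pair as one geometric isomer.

3

Systematic placement gives 3 geometric isomers: CO both axial; CO one axial, one equatorial; CO both equatorial.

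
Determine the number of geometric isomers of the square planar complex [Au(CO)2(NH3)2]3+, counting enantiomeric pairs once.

Working through the distinct placements yields 2 geometric isomers: CO cis; CO trans.

2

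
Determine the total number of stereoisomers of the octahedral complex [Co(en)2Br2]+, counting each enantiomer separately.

Each en is bidentate and must span two cis positions.
There are 2 geometric isomers: Br trans; Br cis (chiral).
One of these lacks any improper symmetry element and so occurs as an enantiomeric pair, giving 2 + 1 = 3 stereoisomers in total.

3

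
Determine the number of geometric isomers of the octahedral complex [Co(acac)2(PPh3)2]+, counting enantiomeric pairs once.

2

Each acac is bidentate and must span two cis positions.
Systematic placement gives 2 geometric isomers: PPh3 trans; PPh3 cis (chiral).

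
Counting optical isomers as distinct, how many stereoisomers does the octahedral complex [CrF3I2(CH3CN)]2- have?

3

An octahedron has six vertices in three trans pairs; every non-trans pair is cis.
The distinct arrangements are (3 in all): F mer, I trans; F fac, I cis; F mer, I cis.
Each arrangement has an internal mirror plane or centre of symmetry, so none is chiral.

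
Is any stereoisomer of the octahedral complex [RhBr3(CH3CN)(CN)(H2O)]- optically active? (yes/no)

The six octahedral sites form three mutually perpendicular trans pairs.
There are 4 geometric isomers: Br mer (3 arrangements); Br fac (chiral).
One of these lacks any improper symmetry element and so occurs as an enantiomeric pair, giving 4 + 1 = 5 stereoisomers in total.

yes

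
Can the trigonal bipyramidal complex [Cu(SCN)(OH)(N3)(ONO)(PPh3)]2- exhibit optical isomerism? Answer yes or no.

yes

Exhaustive case analysis gives 10 geometric isomers.
Of these, 10 lack any improper symmetry element and so occur as enantiomeric pairs, giving 10 + 10 = 20 stereoisomers in total.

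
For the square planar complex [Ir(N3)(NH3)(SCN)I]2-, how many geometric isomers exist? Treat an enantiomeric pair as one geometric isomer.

In a square planar complex each vertex has one trans partner and two cis neighbours.
Working through the distinct placements yields 3 geometric isomers: (I/NH3 trans, N3/SCN trans); (I/SCN trans, N3/NH3 trans); (I/N3 trans, NH3/SCN trans).

3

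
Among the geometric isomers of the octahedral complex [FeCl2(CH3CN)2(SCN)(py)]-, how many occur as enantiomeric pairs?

2

The six octahedral sites form three mutually perpendicular trans pairs.
The distinct arrangements are (6 in all): Cl trans, CH3CN trans; Cl cis, CH3CN trans; Cl cis, CH3CN cis (3 arrangements, 2 chiral); Cl trans, CH3CN cis.
Of these, 2 lack any improper symmetry element and so occur as enantiomeric pairs, giving 6 + 2 = 8 stereoisomers in total.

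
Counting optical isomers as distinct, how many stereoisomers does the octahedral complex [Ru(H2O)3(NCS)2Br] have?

The six octahedral sites form three mutually perpendicular trans pairs.
Systematic placement gives 3 geometric isomers: H2O mer, NCS trans; H2O fac, NCS cis; H2O mer, NCS cis.
Each arrangement has an internal mirror plane or centre of symmetry, so none is chiral.

3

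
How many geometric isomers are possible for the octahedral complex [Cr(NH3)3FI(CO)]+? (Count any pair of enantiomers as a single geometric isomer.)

There are 4 geometric isomers: NH3 mer (3 arrangements); NH3 fac (chiral).

4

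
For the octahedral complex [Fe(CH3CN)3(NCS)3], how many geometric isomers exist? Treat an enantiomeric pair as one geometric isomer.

2

An octahedron has six vertices in three trans pairs; every non-trans pair is cis.
The distinct arrangements are (2 in all): CH3CN mer; CH3CN fac.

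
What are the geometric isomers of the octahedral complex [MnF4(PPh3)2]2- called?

cis and trans

In an octahedral complex each vertex has one trans partner and four cis neighbours.
There are 2 geometric isomers: PPh3 trans; PPh3 cis.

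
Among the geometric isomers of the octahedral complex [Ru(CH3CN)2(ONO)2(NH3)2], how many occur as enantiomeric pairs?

The distinct arrangements are (5 in all): CH3CN trans, ONO trans, NH3 trans; CH3CN trans, ONO cis, NH3 cis; CH3CN cis, ONO trans, NH3 cis; CH3CN cis, ONO cis, NH3 cis (chiral); CH3CN cis, ONO cis, NH3 trans.
One of these lacks any improper symmetry element and so occurs as an enantiomeric pair, giving 5 + 1 = 6 stereoisomers in total.

1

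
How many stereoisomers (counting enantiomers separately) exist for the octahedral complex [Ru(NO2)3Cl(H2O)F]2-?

5

Systematic placement gives 4 geometric isomers: NO2 mer (3 arrangements); NO2 fac (chiral).
One of these lacks any improper symmetry element and so occurs as an enantiomeric pair, giving 4 + 1 = 5 stereoisomers in total.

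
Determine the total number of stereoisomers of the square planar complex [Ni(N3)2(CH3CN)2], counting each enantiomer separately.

In a square planar complex each vertex has one trans partner and two cis neighbours.
There are 2 geometric isomers: N3 cis; N3 trans.
Each arrangement has an internal mirror plane or centre of symmetry, so none is chiral.

2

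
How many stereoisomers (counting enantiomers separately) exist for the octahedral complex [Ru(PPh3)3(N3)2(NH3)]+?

Systematic placement gives 3 geometric isomers: PPh3 mer, N3 trans; PPh3 mer, N3 cis; PPh3 fac, N3 cis.
Each arrangement has an internal mirror plane or centre of symmetry, so none is chiral.

3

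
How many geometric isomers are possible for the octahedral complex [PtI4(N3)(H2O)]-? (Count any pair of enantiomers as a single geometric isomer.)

The six octahedral sites form three mutually perpendicular trans pairs.
The distinct arrangements are (2 in all): N3 and H2O mutually cis; N3 and H2O mutually trans.

2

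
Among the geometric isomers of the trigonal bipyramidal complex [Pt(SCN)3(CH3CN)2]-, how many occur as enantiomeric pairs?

0

In a trigonal bipyramid the two axial positions differ from the three equatorial ones.
There are 3 geometric isomers: CH3CN both axial; CH3CN one axial, one equatorial; CH3CN both equatorial.
Each arrangement has an internal mirror plane or centre of symmetry, so none is chiral.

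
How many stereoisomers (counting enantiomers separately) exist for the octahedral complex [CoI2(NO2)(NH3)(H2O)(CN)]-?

15

In an octahedral complex each vertex has one trans partner and four cis neighbours.
Placing the ligands in turn and identifying arrangements related by rotation or reflection leaves 9 distinct geometric isomers.
Of these, 6 lack any improper symmetry element and so occur as enantiomeric pairs, giving 9 + 6 = 15 stereoisomers in total.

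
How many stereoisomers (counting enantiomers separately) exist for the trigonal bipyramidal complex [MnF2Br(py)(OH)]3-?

In a trigonal bipyramid the two axial positions differ from the three equatorial ones.
Exhaustive case analysis gives 7 geometric isomers.
Of these, 3 lack any improper symmetry element and so occur as enantiomeric pairs, giving 7 + 3 = 10 stereoisomers in total.

10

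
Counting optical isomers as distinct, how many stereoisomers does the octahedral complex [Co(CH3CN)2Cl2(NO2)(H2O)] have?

An octahedron has six vertices in three trans pairs; every non-trans pair is cis.
Systematic placement gives 6 geometric isomers: CH3CN trans, Cl trans; CH3CN trans, Cl cis; CH3CN cis, Cl cis (3 arrangements, 2 chiral); CH3CN cis, Cl trans.
Of these, 2 lack any improper symmetry element and so occur as enantiomeric pairs, giving 6 + 2 = 8 stereoisomers in total.

8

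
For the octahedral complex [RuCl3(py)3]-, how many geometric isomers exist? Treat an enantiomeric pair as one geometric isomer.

2

The six octahedral sites form three mutually perpendicular trans pairs.
There are 2 geometric isomers: Cl mer; Cl fac.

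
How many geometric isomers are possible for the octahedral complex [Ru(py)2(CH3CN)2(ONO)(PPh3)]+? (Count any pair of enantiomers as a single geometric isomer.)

6

In an octahedral complex each vertex has one trans partner and four cis neighbours.
The distinct arrangements are (6 in all): py trans, CH3CN trans; py cis, CH3CN trans; py trans, CH3CN cis; py cis, CH3CN cis (3 arrangements, 2 chiral).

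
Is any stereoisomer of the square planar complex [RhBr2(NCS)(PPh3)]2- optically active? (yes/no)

no

A square has two trans pairs of vertices; adjacent vertices are cis.
The distinct arrangements are (2 in all): Br cis; Br trans.
Each arrangement has an internal mirror plane or centre of symmetry, so none is chiral.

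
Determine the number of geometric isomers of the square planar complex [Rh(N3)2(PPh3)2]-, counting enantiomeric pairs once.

A square has two trans pairs of vertices; adjacent vertices are cis.
Working through the distinct placements yields 2 geometric isomers: N3 cis; N3 trans.

2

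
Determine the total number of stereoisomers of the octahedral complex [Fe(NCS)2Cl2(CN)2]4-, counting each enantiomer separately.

6

In an octahedral complex each vertex has one trans partner and four cis neighbours.
There are 5 geometric isomers: NCS trans, Cl trans, CN trans; NCS cis, Cl cis, CN trans; NCS trans, Cl cis, CN cis; NCS cis, Cl cis, CN cis (chiral); NCS cis, Cl trans, CN cis.
One of these lacks any improper symmetry element and so occurs as an enantiomeric pair, giving 5 + 1 = 6 stereoisomers in total.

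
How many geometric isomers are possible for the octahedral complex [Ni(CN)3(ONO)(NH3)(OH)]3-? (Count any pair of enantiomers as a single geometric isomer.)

The distinct arrangements are (4 in all): CN mer (3 arrangements); CN fac (chiral).

4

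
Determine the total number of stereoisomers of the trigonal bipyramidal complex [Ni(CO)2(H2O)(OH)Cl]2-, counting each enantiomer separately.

Systematic enumeration (placing each ligand type in turn and discarding arrangements equivalent by rotation or reflection) gives 7 geometric isomers.
Of these, 3 lack any improper symmetry element and so occur as enantiomeric pairs, giving 7 + 3 = 10 stereoisomers in total.

10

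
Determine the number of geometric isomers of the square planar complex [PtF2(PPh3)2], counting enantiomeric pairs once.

A square has two trans pairs of vertices; adjacent vertices are cis.
There are 2 geometric isomers: F cis; F trans.

2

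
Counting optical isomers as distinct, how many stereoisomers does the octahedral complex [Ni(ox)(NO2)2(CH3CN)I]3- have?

An octahedron has six vertices in three trans pairs; every non-trans pair is cis.
Each ox is bidentate and must span two cis positions.
The distinct arrangements are (4 in all): NO2 cis (3 arrangements, 2 chiral); NO2 trans.
Of these, 2 lack any improper symmetry element and so occur as enantiomeric pairs, giving 4 + 2 = 6 stereoisomers in total.

6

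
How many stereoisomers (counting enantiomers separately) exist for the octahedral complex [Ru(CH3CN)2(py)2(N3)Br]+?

8

In an octahedral complex each vertex has one trans partner and four cis neighbours.
There are 6 geometric isomers: CH3CN cis, py trans; CH3CN cis, py cis (3 arrangements, 2 chiral); CH3CN trans, py trans; CH3CN trans, py cis.
Of these, 2 lack any improper symmetry element and so occur as enantiomeric pairs, giving 6 + 2 = 8 stereoisomers in total.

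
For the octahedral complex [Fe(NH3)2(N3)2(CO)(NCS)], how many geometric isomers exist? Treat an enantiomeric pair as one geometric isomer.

6

There are 6 geometric isomers: NH3 trans, N3 cis; NH3 cis, N3 cis (3 arrangements, 2 chiral); NH3 trans, N3 trans; NH3 cis, N3 trans.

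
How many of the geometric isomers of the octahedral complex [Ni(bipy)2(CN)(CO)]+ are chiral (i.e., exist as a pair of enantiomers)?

1

An octahedron has six vertices in three trans pairs; every non-trans pair is cis.
Each bipy is bidentate and must span two cis positions.
There are 2 geometric isomers: CN and CO mutually trans; CN and CO mutually cis (chiral).
One of these lacks any improper symmetry element and so occurs as an enantiomeric pair, giving 2 + 1 = 3 stereoisomers in total.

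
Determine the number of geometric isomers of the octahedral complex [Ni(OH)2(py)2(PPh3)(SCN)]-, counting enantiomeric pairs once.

An octahedron has six vertices in three trans pairs; every non-trans pair is cis.
Working through the distinct placements yields 6 geometric isomers: OH trans, py trans; OH trans, py cis; OH cis, py trans; OH cis, py cis (3 arrangements, 2 chiral).

6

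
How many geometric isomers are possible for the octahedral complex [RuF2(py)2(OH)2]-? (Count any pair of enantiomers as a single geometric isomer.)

Working through the distinct placements yields 5 geometric isomers: F trans, py trans, OH trans; F trans, py cis, OH cis; F cis, py trans, OH cis; F cis, py cis, OH cis (chiral); F cis, py cis, OH trans.

5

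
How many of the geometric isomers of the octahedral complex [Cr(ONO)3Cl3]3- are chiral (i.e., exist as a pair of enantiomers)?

0

The six octahedral sites form three mutually perpendicular trans pairs.
There are 2 geometric isomers: ONO mer; ONO fac.
Each arrangement has an internal mirror plane or centre of symmetry, so none is chiral.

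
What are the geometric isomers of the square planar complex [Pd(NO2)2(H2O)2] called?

cis and trans

Working through the distinct placements yields 2 geometric isomers: NO2 cis; NO2 trans.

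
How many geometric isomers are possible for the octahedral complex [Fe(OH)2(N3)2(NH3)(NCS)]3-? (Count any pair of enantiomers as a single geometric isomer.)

6

The six octahedral sites form three mutually perpendicular trans pairs.
The distinct arrangements are (6 in all): OH trans, N3 trans; OH cis, N3 trans; OH trans, N3 cis; OH cis, N3 cis (3 arrangements, 2 chiral).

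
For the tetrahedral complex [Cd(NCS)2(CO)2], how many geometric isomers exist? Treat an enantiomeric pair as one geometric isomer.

In a tetrahedral complex all four positions are equivalent and every pair of ligands is adjacent — there is no cis/trans distinction.
Only one geometric arrangement is possible.

1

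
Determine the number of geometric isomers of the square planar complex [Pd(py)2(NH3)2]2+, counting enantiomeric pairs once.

2

A square has two trans pairs of vertices; adjacent vertices are cis.
The distinct arrangements are (2 in all): py cis; py trans.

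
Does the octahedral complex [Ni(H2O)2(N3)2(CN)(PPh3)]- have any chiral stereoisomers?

yes

There are 6 geometric isomers: H2O cis, N3 cis (3 arrangements, 2 chiral); H2O cis, N3 trans; H2O trans, N3 cis; H2O trans, N3 trans.
Of these, 2 lack any improper symmetry element and so occur as enantiomeric pairs, giving 6 + 2 = 8 stereoisomers in total.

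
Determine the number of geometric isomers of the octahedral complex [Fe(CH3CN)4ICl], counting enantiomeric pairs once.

2

An octahedron has six vertices in three trans pairs; every non-trans pair is cis.
Working through the distinct placements yields 2 geometric isomers: I and Cl mutually trans; I and Cl mutually cis.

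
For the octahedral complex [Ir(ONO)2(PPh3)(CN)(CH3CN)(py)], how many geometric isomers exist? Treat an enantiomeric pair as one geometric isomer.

Systematic enumeration (placing each ligand type in turn and discarding arrangements equivalent by rotation or reflection) gives 9 geometric isomers.

9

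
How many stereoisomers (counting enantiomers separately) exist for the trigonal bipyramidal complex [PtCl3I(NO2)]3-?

4

A trigonal bipyramid has two axial and three equatorial sites, which are chemically inequivalent.
Systematic placement gives 4 geometric isomers: I equatorial, NO2 equatorial; I axial, NO2 equatorial; I equatorial, NO2 axial; I axial, NO2 axial.
Each arrangement has an internal mirror plane or centre of symmetry, so none is chiral.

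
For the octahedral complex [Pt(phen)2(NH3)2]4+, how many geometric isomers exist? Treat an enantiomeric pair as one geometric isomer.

Each phen is bidentate and must span two cis positions.
There are 2 geometric isomers: NH3 trans; NH3 cis (chiral).

2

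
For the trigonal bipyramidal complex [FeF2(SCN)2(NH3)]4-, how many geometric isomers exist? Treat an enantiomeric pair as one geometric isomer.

5

A trigonal bipyramid has two axial and three equatorial sites, which are chemically inequivalent.
Exhaustive case analysis gives 5 geometric isomers.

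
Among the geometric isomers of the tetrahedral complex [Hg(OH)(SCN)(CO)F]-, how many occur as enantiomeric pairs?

Only one geometric arrangement is possible; it has no improper symmetry element, so it exists as a pair of enantiomers (2 stereoisomers).

1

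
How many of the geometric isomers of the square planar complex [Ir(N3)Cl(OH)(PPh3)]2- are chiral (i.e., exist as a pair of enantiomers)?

0

The distinct arrangements are (3 in all): (Cl/OH trans, N3/PPh3 trans); (Cl/PPh3 trans, N3/OH trans); (Cl/N3 trans, OH/PPh3 trans).
Each arrangement has an internal mirror plane or centre of symmetry, so none is chiral.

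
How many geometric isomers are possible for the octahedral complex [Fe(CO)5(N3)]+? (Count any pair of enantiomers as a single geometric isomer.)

Only one geometric arrangement is possible.

1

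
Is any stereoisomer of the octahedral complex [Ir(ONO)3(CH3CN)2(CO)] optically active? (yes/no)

An octahedron has six vertices in three trans pairs; every non-trans pair is cis.
Systematic placement gives 3 geometric isomers: ONO mer, CH3CN trans; ONO mer, CH3CN cis; ONO fac, CH3CN cis.
Each arrangement has an internal mirror plane or centre of symmetry, so none is chiral.

no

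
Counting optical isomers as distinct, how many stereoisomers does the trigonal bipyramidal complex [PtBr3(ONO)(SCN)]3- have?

4

In a trigonal bipyramid the two axial positions differ from the three equatorial ones.
Systematic placement gives 4 geometric isomers: ONO equatorial, SCN equatorial; ONO axial, SCN equatorial; ONO equatorial, SCN axial; ONO axial, SCN axial.
Each arrangement has an internal mirror plane or centre of symmetry, so none is chiral.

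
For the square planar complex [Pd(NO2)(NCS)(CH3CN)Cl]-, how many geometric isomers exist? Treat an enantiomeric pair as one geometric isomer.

A square has two trans pairs of vertices; adjacent vertices are cis.
Working through the distinct placements yields 3 geometric isomers: (CH3CN/NCS trans, Cl/NO2 trans); (CH3CN/NO2 trans, Cl/NCS trans); (CH3CN/Cl trans, NCS/NO2 trans).

3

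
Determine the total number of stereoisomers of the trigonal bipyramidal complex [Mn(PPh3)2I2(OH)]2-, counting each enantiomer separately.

6

In a trigonal bipyramid the two axial positions differ from the three equatorial ones.
Placing the ligands in turn and identifying arrangements related by rotation or reflection leaves 5 distinct geometric isomers.
One of these lacks any improper symmetry element and so occurs as an enantiomeric pair, giving 5 + 1 = 6 stereoisomers in total.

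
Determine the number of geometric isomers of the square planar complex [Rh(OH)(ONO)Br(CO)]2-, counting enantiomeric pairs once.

3

A square has two trans pairs of vertices; adjacent vertices are cis.
There are 3 geometric isomers: (Br/OH trans, CO/ONO trans); (Br/ONO trans, CO/OH trans); (Br/CO trans, OH/ONO trans).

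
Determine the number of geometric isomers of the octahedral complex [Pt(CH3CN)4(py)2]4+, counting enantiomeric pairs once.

Working through the distinct placements yields 2 geometric isomers: py trans; py cis.

2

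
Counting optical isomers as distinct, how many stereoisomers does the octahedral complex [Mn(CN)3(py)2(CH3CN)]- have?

3

An octahedron has six vertices in three trans pairs; every non-trans pair is cis.
The distinct arrangements are (3 in all): CN mer, py trans; CN fac, py cis; CN mer, py cis.
Each arrangement has an internal mirror plane or centre of symmetry, so none is chiral.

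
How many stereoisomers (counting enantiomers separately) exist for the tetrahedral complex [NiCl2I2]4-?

In a tetrahedral complex all four positions are equivalent and every pair of ligands is adjacent — there is no cis/trans distinction.
Only one geometric arrangement is possible.

1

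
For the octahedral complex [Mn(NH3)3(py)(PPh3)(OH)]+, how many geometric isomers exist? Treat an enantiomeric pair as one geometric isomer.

4

The six octahedral sites form three mutually perpendicular trans pairs.
Systematic placement gives 4 geometric isomers: NH3 mer (3 arrangements); NH3 fac (chiral).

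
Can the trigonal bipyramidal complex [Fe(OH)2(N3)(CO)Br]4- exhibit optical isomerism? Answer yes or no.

In a trigonal bipyramid the two axial positions differ from the three equatorial ones.
Exhaustive case analysis gives 7 geometric isomers.
Of these, 3 lack any improper symmetry element and so occur as enantiomeric pairs, giving 7 + 3 = 10 stereoisomers in total.

yes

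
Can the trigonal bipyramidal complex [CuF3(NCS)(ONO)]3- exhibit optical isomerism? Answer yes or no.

no

Working through the distinct placements yields 4 geometric isomers: NCS equatorial, ONO equatorial; NCS axial, ONO equatorial; NCS equatorial, ONO axial; NCS axial, ONO axial.
Each arrangement has an internal mirror plane or centre of symmetry, so none is chiral.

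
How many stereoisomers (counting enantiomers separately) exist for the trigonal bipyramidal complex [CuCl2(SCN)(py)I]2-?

10

A trigonal bipyramid has two axial and three equatorial sites, which are chemically inequivalent.
Exhaustive case analysis gives 7 geometric isomers.
Of these, 3 lack any improper symmetry element and so occur as enantiomeric pairs, giving 7 + 3 = 10 stereoisomers in total.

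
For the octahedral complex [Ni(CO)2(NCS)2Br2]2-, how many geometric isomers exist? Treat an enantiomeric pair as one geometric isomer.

5

An octahedron has six vertices in three trans pairs; every non-trans pair is cis.
There are 5 geometric isomers: CO trans, NCS trans, Br trans; CO cis, NCS cis, Br trans; CO cis, NCS trans, Br cis; CO cis, NCS cis, Br cis (chiral); CO trans, NCS cis, Br cis.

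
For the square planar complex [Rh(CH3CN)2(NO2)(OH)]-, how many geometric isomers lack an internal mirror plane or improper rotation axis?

In a square planar complex each vertex has one trans partner and two cis neighbours.
There are 2 geometric isomers: CH3CN cis; CH3CN trans.
Each arrangement has an internal mirror plane or centre of symmetry, so none is chiral.

0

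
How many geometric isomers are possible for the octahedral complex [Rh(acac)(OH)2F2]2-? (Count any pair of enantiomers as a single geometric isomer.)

3

In an octahedral complex each vertex has one trans partner and four cis neighbours.
Each acac is bidentate and must span two cis positions.
Systematic placement gives 3 geometric isomers: OH cis, F trans; OH cis, F cis (chiral); OH trans, F cis.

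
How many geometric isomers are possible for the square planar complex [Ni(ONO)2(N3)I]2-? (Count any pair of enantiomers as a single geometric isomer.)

2

In a square planar complex each vertex has one trans partner and two cis neighbours.
Systematic placement gives 2 geometric isomers: ONO cis; ONO trans.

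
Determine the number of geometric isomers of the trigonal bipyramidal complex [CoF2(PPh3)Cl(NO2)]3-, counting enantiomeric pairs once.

7

A trigonal bipyramid has two axial and three equatorial sites, which are chemically inequivalent.
Systematic enumeration (placing each ligand type in turn and discarding arrangements equivalent by rotation or reflection) gives 7 geometric isomers.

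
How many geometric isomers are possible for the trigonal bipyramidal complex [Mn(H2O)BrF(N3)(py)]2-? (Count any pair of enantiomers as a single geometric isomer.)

10

A trigonal bipyramid has two axial and three equatorial sites, which are chemically inequivalent.
Placing the ligands in turn and identifying arrangements related by rotation or reflection leaves 10 distinct geometric isomers.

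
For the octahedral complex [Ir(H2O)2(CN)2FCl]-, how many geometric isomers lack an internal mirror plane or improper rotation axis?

2

The six octahedral sites form three mutually perpendicular trans pairs.
There are 6 geometric isomers: H2O trans, CN trans; H2O cis, CN trans; H2O trans, CN cis; H2O cis, CN cis (3 arrangements, 2 chiral).
Of these, 2 lack any improper symmetry element and so occur as enantiomeric pairs, giving 6 + 2 = 8 stereoisomers in total.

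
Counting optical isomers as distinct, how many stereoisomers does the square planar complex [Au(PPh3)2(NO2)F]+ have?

Working through the distinct placements yields 2 geometric isomers: PPh3 cis; PPh3 trans.
Each arrangement has an internal mirror plane or centre of symmetry, so none is chiral.

2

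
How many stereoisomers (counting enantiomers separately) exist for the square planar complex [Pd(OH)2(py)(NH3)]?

2

A square has two trans pairs of vertices; adjacent vertices are cis.
The distinct arrangements are (2 in all): OH cis; OH trans.
Each arrangement has an internal mirror plane or centre of symmetry, so none is chiral.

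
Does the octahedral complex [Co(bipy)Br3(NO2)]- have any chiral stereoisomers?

In an octahedral complex each vertex has one trans partner and four cis neighbours.
Each bipy is bidentate and must span two cis positions.
Working through the distinct placements yields 2 geometric isomers: Br mer; Br fac.
Each arrangement has an internal mirror plane or centre of symmetry, so none is chiral.

no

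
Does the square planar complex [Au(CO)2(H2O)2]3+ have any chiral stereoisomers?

In a square planar complex each vertex has one trans partner and two cis neighbours.
There are 2 geometric isomers: CO cis; CO trans.
Each arrangement has an internal mirror plane or centre of symmetry, so none is chiral.

no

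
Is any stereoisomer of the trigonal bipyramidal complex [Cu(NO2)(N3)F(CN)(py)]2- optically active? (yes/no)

In a trigonal bipyramid the two axial positions differ from the three equatorial ones.
Systematic enumeration (placing each ligand type in turn and discarding arrangements equivalent by rotation or reflection) gives 10 geometric isomers.
Of these, 10 lack any improper symmetry element and so occur as enantiomeric pairs, giving 10 + 10 = 20 stereoisomers in total.

yes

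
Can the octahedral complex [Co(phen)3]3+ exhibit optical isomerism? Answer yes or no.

yes

Each phen is bidentate and must span two cis positions.
Only one geometric arrangement is possible; it has no improper symmetry element, so it exists as a pair of enantiomers (2 stereoisomers).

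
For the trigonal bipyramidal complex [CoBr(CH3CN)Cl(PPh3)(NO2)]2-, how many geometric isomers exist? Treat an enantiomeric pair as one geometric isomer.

10

Exhaustive case analysis gives 10 geometric isomers.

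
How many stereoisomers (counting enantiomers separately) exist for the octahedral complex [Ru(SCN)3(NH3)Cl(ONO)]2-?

5

The distinct arrangements are (4 in all): SCN mer (3 arrangements); SCN fac (chiral).
One of these lacks any improper symmetry element and so occurs as an enantiomeric pair, giving 4 + 1 = 5 stereoisomers in total.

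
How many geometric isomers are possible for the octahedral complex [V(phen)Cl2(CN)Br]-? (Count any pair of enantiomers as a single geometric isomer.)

4

In an octahedral complex each vertex has one trans partner and four cis neighbours.
Each phen is bidentate and must span two cis positions.
Systematic placement gives 4 geometric isomers: Cl cis (3 arrangements, 2 chiral); Cl trans.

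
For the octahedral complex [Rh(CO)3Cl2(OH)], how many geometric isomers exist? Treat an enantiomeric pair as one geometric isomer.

3

The six octahedral sites form three mutually perpendicular trans pairs.
The distinct arrangements are (3 in all): CO mer, Cl cis; CO mer, Cl trans; CO fac, Cl cis.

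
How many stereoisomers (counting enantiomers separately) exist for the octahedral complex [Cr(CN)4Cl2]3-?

2

The six octahedral sites form three mutually perpendicular trans pairs.
The distinct arrangements are (2 in all): Cl trans; Cl cis.
Each arrangement has an internal mirror plane or centre of symmetry, so none is chiral.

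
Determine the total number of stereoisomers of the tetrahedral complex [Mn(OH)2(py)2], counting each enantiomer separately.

In a tetrahedral complex all four positions are equivalent and every pair of ligands is adjacent — there is no cis/trans distinction.
Only one geometric arrangement is possible.

1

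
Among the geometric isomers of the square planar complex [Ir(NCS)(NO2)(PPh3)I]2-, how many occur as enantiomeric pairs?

The distinct arrangements are (3 in all): (I/NO2 trans, NCS/PPh3 trans); (I/PPh3 trans, NCS/NO2 trans); (I/NCS trans, NO2/PPh3 trans).
Each arrangement has an internal mirror plane or centre of symmetry, so none is chiral.

0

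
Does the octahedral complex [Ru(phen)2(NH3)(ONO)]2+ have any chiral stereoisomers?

yes

The six octahedral sites form three mutually perpendicular trans pairs.
Each phen is bidentate and must span two cis positions.
There are 2 geometric isomers: NH3 and ONO mutually trans; NH3 and ONO mutually cis (chiral).
One of these lacks any improper symmetry element and so occurs as an enantiomeric pair, giving 2 + 1 = 3 stereoisomers in total.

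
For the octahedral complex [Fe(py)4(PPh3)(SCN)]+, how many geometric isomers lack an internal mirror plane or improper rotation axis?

0

The distinct arrangements are (2 in all): PPh3 and SCN mutually trans; PPh3 and SCN mutually cis.
Each arrangement has an internal mirror plane or centre of symmetry, so none is chiral.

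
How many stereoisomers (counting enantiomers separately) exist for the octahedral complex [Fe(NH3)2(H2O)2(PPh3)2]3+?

The six octahedral sites form three mutually perpendicular trans pairs.
Working through the distinct placements yields 5 geometric isomers: NH3 trans, H2O trans, PPh3 trans; NH3 cis, H2O trans, PPh3 cis; NH3 cis, H2O cis, PPh3 trans; NH3 cis, H2O cis, PPh3 cis (chiral); NH3 trans, H2O cis, PPh3 cis.
One of these lacks any improper symmetry element and so occurs as an enantiomeric pair, giving 5 + 1 = 6 stereoisomers in total.

6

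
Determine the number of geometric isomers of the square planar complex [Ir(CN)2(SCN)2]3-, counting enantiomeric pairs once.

2

A square has two trans pairs of vertices; adjacent vertices are cis.
Working through the distinct placements yields 2 geometric isomers: CN cis; CN trans.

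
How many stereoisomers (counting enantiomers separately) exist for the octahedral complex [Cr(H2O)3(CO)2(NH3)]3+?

In an octahedral complex each vertex has one trans partner and four cis neighbours.
Systematic placement gives 3 geometric isomers: H2O mer, CO trans; H2O fac, CO cis; H2O mer, CO cis.
Each arrangement has an internal mirror plane or centre of symmetry, so none is chiral.

3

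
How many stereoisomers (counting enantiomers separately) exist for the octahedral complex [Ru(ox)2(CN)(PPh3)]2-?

3

In an octahedral complex each vertex has one trans partner and four cis neighbours.
Each ox is bidentate and must span two cis positions.
The distinct arrangements are (2 in all): CN and PPh3 mutually trans; CN and PPh3 mutually cis (chiral).
One of these lacks any improper symmetry element and so occurs as an enantiomeric pair, giving 2 + 1 = 3 stereoisomers in total.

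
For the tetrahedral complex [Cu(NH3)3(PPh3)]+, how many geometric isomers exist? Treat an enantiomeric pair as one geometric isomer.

1

In a tetrahedral complex all four positions are equivalent and every pair of ligands is adjacent — there is no cis/trans distinction.
Only one geometric arrangement is possible.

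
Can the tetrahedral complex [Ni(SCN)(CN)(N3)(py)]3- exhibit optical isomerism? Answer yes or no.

yes

In a tetrahedral complex all four positions are equivalent and every pair of ligands is adjacent — there is no cis/trans distinction.
Only one geometric arrangement is possible; it has no improper symmetry element, so it exists as a pair of enantiomers (2 stereoisomers).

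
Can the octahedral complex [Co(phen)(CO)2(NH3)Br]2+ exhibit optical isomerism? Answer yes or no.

yes

An octahedron has six vertices in three trans pairs; every non-trans pair is cis.
Each phen is bidentate and must span two cis positions.
Working through the distinct placements yields 4 geometric isomers: CO cis (3 arrangements, 2 chiral); CO trans.
Of these, 2 lack any improper symmetry element and so occur as enantiomeric pairs, giving 4 + 2 = 6 stereoisomers in total.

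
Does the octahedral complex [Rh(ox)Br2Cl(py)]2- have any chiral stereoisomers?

yes

An octahedron has six vertices in three trans pairs; every non-trans pair is cis.
Each ox is bidentate and must span two cis positions.
The distinct arrangements are (4 in all): Br trans; Br cis (3 arrangements, 2 chiral).
Of these, 2 lack any improper symmetry element and so occur as enantiomeric pairs, giving 4 + 2 = 6 stereoisomers in total.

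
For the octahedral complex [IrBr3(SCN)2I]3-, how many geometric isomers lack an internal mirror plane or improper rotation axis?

0

Working through the distinct placements yields 3 geometric isomers: Br mer, SCN trans; Br mer, SCN cis; Br fac, SCN cis.
Each arrangement has an internal mirror plane or centre of symmetry, so none is chiral.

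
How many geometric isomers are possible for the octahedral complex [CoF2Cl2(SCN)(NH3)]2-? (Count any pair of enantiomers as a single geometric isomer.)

6

An octahedron has six vertices in three trans pairs; every non-trans pair is cis.
There are 6 geometric isomers: F trans, Cl trans; F cis, Cl trans; F cis, Cl cis (3 arrangements, 2 chiral); F trans, Cl cis.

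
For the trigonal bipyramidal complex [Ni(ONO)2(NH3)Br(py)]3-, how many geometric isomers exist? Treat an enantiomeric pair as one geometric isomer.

7

A trigonal bipyramid has two axial and three equatorial sites, which are chemically inequivalent.
Systematic enumeration (placing each ligand type in turn and discarding arrangements equivalent by rotation or reflection) gives 7 geometric isomers.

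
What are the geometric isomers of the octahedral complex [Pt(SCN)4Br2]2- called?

cis and trans

There are 2 geometric isomers: Br trans; Br cis.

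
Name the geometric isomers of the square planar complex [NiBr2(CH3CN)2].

cis and trans

Working through the distinct placements yields 2 geometric isomers: Br cis; Br trans.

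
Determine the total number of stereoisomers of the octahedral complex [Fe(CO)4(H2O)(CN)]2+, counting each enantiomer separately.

Working through the distinct placements yields 2 geometric isomers: H2O and CN mutually cis; H2O and CN mutually trans.
Each arrangement has an internal mirror plane or centre of symmetry, so none is chiral.

2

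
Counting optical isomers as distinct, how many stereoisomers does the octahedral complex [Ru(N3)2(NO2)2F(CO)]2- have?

8

The six octahedral sites form three mutually perpendicular trans pairs.
Systematic placement gives 6 geometric isomers: N3 trans, NO2 trans; N3 cis, NO2 cis (3 arrangements, 2 chiral); N3 cis, NO2 trans; N3 trans, NO2 cis.
Of these, 2 lack any improper symmetry element and so occur as enantiomeric pairs, giving 6 + 2 = 8 stereoisomers in total.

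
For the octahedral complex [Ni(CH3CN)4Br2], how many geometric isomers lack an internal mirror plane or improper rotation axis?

An octahedron has six vertices in three trans pairs; every non-trans pair is cis.
Working through the distinct placements yields 2 geometric isomers: Br trans; Br cis.
Each arrangement has an internal mirror plane or centre of symmetry, so none is chiral.

0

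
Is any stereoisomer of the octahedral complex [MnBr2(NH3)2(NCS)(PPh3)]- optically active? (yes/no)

There are 6 geometric isomers: Br trans, NH3 cis; Br trans, NH3 trans; Br cis, NH3 cis (3 arrangements, 2 chiral); Br cis, NH3 trans.
Of these, 2 lack any improper symmetry element and so occur as enantiomeric pairs, giving 6 + 2 = 8 stereoisomers in total.

yes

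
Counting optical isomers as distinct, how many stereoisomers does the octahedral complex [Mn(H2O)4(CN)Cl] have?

An octahedron has six vertices in three trans pairs; every non-trans pair is cis.
Systematic placement gives 2 geometric isomers: CN and Cl mutually trans; CN and Cl mutually cis.
Each arrangement has an internal mirror plane or centre of symmetry, so none is chiral.

2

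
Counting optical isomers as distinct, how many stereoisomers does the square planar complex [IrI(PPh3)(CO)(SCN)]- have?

3

A square has two trans pairs of vertices; adjacent vertices are cis.
There are 3 geometric isomers: (CO/PPh3 trans, I/SCN trans); (CO/SCN trans, I/PPh3 trans); (CO/I trans, PPh3/SCN trans).
Each arrangement has an internal mirror plane or centre of symmetry, so none is chiral.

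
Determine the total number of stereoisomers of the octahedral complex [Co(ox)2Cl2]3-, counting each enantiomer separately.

An octahedron has six vertices in three trans pairs; every non-trans pair is cis.
Each ox is bidentate and must span two cis positions.
There are 2 geometric isomers: Cl trans; Cl cis (chiral).
One of these lacks any improper symmetry element and so occurs as an enantiomeric pair, giving 2 + 1 = 3 stereoisomers in total.

3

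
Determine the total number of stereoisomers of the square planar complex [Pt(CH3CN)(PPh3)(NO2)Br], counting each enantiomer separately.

A square has two trans pairs of vertices; adjacent vertices are cis.
Working through the distinct placements yields 3 geometric isomers: (Br/NO2 trans, CH3CN/PPh3 trans); (Br/PPh3 trans, CH3CN/NO2 trans); (Br/CH3CN trans, NO2/PPh3 trans).
Each arrangement has an internal mirror plane or centre of symmetry, so none is chiral.

3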